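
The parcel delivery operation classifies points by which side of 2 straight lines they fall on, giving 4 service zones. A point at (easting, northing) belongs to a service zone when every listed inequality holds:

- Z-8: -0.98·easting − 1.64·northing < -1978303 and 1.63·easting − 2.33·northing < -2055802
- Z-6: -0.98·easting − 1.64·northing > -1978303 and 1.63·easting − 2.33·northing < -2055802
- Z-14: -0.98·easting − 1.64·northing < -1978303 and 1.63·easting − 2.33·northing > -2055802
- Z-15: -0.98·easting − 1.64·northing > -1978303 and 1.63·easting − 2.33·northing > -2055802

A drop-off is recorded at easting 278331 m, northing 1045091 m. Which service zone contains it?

Z-14

-0.98·278331 − 1.64·1045091 = -1986713.620, which is < -1978303
1.63·278331 − 2.33·1045091 = -1981382.500, which is > -2055802
This sign pattern matches Z-14.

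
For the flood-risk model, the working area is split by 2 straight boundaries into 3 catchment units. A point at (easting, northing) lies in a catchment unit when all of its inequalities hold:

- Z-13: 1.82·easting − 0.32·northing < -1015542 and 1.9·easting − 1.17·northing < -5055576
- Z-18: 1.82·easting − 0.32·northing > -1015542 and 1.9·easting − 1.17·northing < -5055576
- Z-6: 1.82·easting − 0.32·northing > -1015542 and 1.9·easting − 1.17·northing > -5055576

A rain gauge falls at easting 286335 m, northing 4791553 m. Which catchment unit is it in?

1.82·286335 − 0.32·4791553 = -1012167.260, which is > -1015542
1.9·286335 − 1.17·4791553 = -5062080.510, which is < -5055576
This sign pattern matches Z-18.

Z-18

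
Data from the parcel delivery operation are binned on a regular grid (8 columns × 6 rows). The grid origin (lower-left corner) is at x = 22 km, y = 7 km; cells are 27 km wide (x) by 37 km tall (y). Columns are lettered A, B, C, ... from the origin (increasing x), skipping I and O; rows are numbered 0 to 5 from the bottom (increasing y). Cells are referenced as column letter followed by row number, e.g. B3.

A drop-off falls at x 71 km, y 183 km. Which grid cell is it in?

Column index: ⌊(71 − 22) / 27⌋ = ⌊1.815⌋ = 1 → column B
Row offset from origin: ⌊(183 − 7) / 37⌋ = ⌊4.757⌋ = 4 → row 4

B4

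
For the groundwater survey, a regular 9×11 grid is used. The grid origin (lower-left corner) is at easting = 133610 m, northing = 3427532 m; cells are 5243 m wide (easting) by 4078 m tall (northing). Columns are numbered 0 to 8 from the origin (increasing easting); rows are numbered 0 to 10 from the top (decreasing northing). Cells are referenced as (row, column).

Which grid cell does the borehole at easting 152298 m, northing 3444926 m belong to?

Column index: ⌊(152298 − 133610) / 5243⌋ = ⌊3.564⌋ = 3
Row offset from origin: ⌊(3444926 − 3427532) / 4078⌋ = ⌊4.265⌋ = 4 → row 6 (counted from top)

(6, 3)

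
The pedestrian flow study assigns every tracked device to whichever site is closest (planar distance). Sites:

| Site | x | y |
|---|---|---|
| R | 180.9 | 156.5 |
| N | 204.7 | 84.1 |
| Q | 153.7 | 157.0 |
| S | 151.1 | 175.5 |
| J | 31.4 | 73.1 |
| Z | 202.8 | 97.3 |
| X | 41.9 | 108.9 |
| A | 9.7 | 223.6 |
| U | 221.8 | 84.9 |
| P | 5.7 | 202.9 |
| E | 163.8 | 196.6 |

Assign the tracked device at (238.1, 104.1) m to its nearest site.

U

Squared distances to each site:
R: 6017.600; N: 1515.560; Q: 9921.770; S: 12666.960; J: 43685.890; Z: 1292.330; X: 38517.480; A: 66446.810; U: 634.330; P: 63771.200; E: 14076.740.
Minimum at U.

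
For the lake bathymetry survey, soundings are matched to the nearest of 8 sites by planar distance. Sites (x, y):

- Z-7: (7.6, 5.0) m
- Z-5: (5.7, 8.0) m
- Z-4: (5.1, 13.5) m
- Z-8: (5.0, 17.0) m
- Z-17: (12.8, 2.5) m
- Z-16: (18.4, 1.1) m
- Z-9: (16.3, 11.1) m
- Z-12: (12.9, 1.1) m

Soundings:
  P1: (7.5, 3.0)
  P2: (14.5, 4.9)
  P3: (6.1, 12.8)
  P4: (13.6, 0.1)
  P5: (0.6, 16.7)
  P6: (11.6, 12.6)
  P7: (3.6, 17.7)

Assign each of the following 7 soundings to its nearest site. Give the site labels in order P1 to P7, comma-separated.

Z-7, Z-17, Z-4, Z-12, Z-8, Z-9, Z-8

P1 → Z-7 (d²=4.01)
P2 → Z-17 (d²=8.65)
P3 → Z-4 (d²=1.49)
P4 → Z-12 (d²=1.49)
P5 → Z-8 (d²=19.45)
P6 → Z-9 (d²=24.34)
P7 → Z-8 (d²=2.45)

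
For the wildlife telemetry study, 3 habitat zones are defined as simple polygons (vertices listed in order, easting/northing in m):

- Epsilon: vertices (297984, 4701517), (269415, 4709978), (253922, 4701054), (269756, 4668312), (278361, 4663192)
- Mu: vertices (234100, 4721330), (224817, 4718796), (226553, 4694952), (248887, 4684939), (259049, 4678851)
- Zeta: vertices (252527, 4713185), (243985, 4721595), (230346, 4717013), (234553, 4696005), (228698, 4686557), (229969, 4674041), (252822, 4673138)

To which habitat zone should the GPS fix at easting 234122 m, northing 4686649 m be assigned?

Cast a ray rightward from (234122, 4686649). For each polygon, the edges (by vertex number in listed order) whose endpoints lie on opposite sides of northing = 4686649, where each meets that height, and whether that is right or left of the point:
Epsilon: 3–4 at easting≈260888.2 (right), 5–1 at easting≈290371.4 (right) → 2 crossings.
Mu: 3–4 at easting≈245072.8 (right), 5–1 at easting≈254469.0 (right) → 2 crossings.
Zeta: 4–5 at easting≈228755.0 (left), 7–1 at easting≈252722.5 (right) → 1 crossing.
Only Zeta has an odd count, so the point is inside Zeta.

Zeta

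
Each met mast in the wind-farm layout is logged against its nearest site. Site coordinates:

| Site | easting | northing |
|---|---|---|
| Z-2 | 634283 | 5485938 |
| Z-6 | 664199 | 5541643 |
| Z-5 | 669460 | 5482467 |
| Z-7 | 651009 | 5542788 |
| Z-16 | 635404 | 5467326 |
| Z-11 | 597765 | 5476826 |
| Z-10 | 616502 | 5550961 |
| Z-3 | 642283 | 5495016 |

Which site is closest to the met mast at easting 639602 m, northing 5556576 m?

Squared distances to each site:
Z-2: 5018018805.000; Z-6: 828006898.000; Z-5: 6383644045.000; Z-7: 320228593.000; Z-16: 7983185704.000; Z-11: 8110397069.000; Z-10: 565138225.000; Z-3: 3796821361.000.
Minimum at Z-7.

Z-7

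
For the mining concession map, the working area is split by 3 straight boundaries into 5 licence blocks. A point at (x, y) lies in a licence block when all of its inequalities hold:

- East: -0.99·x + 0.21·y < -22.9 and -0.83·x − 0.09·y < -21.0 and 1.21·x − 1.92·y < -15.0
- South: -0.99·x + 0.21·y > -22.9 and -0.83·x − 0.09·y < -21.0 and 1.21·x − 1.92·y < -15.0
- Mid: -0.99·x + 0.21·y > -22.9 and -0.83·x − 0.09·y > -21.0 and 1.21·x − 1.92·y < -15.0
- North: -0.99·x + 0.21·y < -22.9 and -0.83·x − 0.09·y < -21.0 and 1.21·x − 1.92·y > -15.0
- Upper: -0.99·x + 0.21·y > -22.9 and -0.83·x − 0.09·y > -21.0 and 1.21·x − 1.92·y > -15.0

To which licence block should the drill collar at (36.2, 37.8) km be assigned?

-0.99·36.2 + 0.21·37.8 = -27.900, which is < -22.9
-0.83·36.2 − 0.09·37.8 = -33.448, which is < -21.0
1.21·36.2 − 1.92·37.8 = -28.774, which is < -15.0
This sign pattern matches East.

East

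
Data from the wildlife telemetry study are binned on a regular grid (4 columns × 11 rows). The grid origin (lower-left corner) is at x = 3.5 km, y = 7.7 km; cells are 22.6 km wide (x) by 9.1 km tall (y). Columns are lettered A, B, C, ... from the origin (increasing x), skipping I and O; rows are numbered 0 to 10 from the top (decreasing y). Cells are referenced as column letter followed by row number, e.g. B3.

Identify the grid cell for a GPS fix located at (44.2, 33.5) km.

B8

Column index: ⌊(44.2 − 3.5) / 22.6⌋ = ⌊1.801⌋ = 1 → column B
Row offset from origin: ⌊(33.5 − 7.7) / 9.1⌋ = ⌊2.835⌋ = 2 → row 8 (counted from top)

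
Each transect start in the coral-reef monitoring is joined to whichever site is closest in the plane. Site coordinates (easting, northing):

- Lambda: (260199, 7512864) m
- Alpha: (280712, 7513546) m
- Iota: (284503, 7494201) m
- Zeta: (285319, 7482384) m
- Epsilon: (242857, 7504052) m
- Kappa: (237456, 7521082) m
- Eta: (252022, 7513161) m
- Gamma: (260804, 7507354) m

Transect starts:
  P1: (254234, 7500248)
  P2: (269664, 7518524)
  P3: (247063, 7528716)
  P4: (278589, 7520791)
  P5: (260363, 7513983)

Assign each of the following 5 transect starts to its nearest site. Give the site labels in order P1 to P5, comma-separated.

Gamma, Lambda, Kappa, Alpha, Lambda

P1 → Gamma (d²=93660136.00)
P2 → Lambda (d²=121621825.00)
P3 → Kappa (d²=150572405.00)
P4 → Alpha (d²=56997154.00)
P5 → Lambda (d²=1279057.00)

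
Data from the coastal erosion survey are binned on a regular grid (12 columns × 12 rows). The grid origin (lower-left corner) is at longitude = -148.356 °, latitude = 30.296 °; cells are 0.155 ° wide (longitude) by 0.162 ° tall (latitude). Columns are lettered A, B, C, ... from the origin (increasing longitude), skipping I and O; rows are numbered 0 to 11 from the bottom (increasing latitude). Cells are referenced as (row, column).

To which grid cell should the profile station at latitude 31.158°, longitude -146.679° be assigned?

Column index: ⌊(-146.679 − -148.356) / 0.155⌋ = ⌊10.819⌋ = 10 → column L
Row offset from origin: ⌊(31.158 − 30.296) / 0.162⌋ = ⌊5.321⌋ = 5 → row 5

(5, L)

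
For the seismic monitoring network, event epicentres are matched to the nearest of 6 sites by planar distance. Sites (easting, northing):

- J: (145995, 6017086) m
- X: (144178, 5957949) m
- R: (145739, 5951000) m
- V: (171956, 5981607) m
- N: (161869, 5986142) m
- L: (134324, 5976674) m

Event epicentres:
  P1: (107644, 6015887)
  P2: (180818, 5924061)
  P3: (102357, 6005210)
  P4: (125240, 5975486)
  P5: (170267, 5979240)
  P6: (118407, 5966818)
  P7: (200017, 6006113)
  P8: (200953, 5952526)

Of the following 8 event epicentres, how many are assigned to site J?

1

P1 → J
P2 → R
P3 → L
P4 → L
P5 → V
P6 → L
P7 → V
P8 → V
1 of the 8 goes to J.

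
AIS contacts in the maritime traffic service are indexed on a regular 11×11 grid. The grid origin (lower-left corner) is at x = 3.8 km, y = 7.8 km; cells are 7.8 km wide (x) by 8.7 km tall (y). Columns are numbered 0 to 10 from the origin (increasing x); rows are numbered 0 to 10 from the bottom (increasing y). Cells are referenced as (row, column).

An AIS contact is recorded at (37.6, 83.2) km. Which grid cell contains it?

Column index: ⌊(37.6 − 3.8) / 7.8⌋ = ⌊4.333⌋ = 4
Row offset from origin: ⌊(83.2 − 7.8) / 8.7⌋ = ⌊8.667⌋ = 8 → row 8

(8, 4)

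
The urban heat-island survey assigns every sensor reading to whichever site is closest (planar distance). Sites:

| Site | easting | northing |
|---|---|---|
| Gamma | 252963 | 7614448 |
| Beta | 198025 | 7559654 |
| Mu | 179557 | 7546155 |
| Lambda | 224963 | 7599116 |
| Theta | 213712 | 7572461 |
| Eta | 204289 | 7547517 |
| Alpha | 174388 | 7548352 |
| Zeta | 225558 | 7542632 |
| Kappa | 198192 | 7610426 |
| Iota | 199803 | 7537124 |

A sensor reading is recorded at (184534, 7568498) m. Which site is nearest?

Beta

Squared distances to each site:
Gamma: 6793930541.000; Beta: 260223417.000; Mu: 523980178.000; Lambda: 2571965965.000; Theta: 867061053.000; Eta: 830462386.000; Alpha: 508802632.000; Zeta: 2352018532.000; Kappa: 1944498148.000; Iota: 1217470237.000.
Minimum at Beta.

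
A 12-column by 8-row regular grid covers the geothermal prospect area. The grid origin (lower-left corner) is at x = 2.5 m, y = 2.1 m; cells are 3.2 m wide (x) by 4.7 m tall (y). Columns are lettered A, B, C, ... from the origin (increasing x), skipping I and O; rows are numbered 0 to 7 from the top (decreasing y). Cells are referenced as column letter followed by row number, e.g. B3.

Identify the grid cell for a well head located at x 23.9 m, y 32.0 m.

G1

Column index: ⌊(23.9 − 2.5) / 3.2⌋ = ⌊6.687⌋ = 6 → column G
Row offset from origin: ⌊(32.0 − 2.1) / 4.7⌋ = ⌊6.362⌋ = 6 → row 1 (counted from top)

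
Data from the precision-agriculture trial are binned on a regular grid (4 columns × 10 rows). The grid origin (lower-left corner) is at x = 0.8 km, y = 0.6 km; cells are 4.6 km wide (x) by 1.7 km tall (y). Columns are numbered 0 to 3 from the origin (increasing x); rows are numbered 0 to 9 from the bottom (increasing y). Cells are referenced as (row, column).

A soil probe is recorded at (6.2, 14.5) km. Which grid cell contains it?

(8, 1)

Column index: ⌊(6.2 − 0.8) / 4.6⌋ = ⌊1.174⌋ = 1
Row offset from origin: ⌊(14.5 − 0.6) / 1.7⌋ = ⌊8.176⌋ = 8 → row 8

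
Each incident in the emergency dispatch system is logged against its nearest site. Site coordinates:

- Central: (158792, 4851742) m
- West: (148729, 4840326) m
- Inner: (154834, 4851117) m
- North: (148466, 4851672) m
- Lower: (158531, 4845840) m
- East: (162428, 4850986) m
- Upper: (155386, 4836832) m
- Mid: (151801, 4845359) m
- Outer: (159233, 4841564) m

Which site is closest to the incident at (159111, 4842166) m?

Squared distances to each site:
Central: 91801537.000; West: 111171524.000; Inner: 98413130.000; North: 203680061.000; Lower: 13834676.000; East: 88794889.000; Upper: 42327181.000; Mid: 63631349.000; Outer: 377288.000.
Minimum at Outer.

Outer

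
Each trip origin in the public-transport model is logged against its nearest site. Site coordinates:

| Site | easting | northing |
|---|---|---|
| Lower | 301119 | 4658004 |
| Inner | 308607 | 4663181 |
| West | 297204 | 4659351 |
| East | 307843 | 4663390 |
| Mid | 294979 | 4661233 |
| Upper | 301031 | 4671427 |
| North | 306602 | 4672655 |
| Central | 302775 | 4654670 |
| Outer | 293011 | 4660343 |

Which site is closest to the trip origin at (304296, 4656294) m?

Squared distances to each site:
Lower: 13017429.000; Inner: 66015490.000; West: 59641713.000; East: 62934425.000; Mid: 111200210.000; Upper: 239667914.000; North: 272999957.000; Central: 4950817.000; Outer: 143745626.000.
Minimum at Central.

Central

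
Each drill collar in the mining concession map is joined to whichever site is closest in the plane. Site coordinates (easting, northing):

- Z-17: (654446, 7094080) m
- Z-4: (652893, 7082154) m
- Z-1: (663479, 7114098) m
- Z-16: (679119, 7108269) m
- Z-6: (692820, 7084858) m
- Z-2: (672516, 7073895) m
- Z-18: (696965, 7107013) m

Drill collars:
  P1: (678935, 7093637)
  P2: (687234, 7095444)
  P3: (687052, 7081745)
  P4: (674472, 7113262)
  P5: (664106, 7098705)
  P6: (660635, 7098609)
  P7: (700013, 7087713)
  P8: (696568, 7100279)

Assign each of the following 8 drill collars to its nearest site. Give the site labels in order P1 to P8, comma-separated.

P1 → Z-16 (d²=214129280.00)
P2 → Z-6 (d²=143266792.00)
P3 → Z-6 (d²=42960593.00)
P4 → Z-16 (d²=46524658.00)
P5 → Z-17 (d²=114706225.00)
P6 → Z-17 (d²=58815562.00)
P7 → Z-6 (d²=59890274.00)
P8 → Z-18 (d²=45504365.00)

Z-16, Z-6, Z-6, Z-16, Z-17, Z-17, Z-6, Z-18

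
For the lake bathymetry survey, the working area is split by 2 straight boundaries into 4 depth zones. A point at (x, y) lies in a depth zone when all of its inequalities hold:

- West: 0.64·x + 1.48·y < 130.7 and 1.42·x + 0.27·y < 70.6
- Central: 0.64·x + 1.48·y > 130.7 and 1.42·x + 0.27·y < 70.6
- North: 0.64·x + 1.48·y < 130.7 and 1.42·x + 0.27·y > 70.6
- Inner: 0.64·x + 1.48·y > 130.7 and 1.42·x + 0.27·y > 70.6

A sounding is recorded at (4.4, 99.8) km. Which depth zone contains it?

0.64·4.4 + 1.48·99.8 = 150.520, which is > 130.7
1.42·4.4 + 0.27·99.8 = 33.194, which is < 70.6
This sign pattern matches Central.

Central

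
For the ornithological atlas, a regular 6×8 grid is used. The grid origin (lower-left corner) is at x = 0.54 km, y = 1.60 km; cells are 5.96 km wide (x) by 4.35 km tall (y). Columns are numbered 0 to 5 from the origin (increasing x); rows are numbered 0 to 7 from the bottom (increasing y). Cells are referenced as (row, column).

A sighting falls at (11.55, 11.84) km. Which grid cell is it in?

Column index: ⌊(11.55 − 0.54) / 5.96⌋ = ⌊1.847⌋ = 1
Row offset from origin: ⌊(11.84 − 1.60) / 4.35⌋ = ⌊2.354⌋ = 2 → row 2

(2, 1)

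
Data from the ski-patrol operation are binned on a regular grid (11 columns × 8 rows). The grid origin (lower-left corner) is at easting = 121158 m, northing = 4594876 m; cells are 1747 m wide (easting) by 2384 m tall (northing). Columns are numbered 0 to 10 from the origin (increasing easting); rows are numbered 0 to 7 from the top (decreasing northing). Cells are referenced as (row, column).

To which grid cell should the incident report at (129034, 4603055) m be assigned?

Column index: ⌊(129034 − 121158) / 1747⌋ = ⌊4.508⌋ = 4
Row offset from origin: ⌊(4603055 − 4594876) / 2384⌋ = ⌊3.431⌋ = 3 → row 4 (counted from top)

(4, 4)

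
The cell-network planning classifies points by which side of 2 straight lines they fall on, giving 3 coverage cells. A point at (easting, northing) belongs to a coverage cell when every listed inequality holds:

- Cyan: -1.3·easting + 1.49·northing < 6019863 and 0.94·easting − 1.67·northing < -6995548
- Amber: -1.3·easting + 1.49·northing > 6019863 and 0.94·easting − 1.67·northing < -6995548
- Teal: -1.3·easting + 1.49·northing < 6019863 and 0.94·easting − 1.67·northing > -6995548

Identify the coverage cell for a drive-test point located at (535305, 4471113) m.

Teal

-1.3·535305 + 1.49·4471113 = 5966061.870, which is < 6019863
0.94·535305 − 1.67·4471113 = -6963572.010, which is > -6995548
This sign pattern matches Teal.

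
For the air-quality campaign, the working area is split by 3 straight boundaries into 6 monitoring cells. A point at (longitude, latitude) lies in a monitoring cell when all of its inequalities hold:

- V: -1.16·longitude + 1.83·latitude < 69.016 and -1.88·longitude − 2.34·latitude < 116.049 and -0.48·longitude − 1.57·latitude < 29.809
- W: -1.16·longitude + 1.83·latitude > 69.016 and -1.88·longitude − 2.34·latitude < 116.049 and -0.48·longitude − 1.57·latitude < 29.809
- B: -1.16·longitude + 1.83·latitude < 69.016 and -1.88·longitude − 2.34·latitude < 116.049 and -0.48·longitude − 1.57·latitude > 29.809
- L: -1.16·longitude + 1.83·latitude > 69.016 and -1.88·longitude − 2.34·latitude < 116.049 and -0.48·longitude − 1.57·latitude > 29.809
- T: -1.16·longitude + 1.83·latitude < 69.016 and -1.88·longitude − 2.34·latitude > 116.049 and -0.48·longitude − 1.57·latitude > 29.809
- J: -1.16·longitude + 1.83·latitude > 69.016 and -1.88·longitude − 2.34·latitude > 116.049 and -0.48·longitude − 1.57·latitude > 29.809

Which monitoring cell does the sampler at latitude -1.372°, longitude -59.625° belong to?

B

-1.16·-59.625 + 1.83·-1.372 = 66.654, which is < 69.016
-1.88·-59.625 − 2.34·-1.372 = 115.305, which is < 116.049
-0.48·-59.625 − 1.57·-1.372 = 30.774, which is > 29.809
This sign pattern matches B.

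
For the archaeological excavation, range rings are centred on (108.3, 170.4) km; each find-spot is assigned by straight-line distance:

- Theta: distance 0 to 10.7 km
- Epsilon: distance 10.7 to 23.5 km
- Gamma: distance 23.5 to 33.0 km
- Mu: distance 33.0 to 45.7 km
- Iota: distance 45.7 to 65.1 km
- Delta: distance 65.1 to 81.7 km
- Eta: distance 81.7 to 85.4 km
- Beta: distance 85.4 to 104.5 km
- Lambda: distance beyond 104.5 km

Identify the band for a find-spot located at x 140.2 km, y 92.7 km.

Eta

Distance = √((140.2−108.3)² + (92.7−170.4)²) = √(1017.610 + 6037.290) = 83.993 km.
81.7 ≤ 83.993 < 85.4 → Eta.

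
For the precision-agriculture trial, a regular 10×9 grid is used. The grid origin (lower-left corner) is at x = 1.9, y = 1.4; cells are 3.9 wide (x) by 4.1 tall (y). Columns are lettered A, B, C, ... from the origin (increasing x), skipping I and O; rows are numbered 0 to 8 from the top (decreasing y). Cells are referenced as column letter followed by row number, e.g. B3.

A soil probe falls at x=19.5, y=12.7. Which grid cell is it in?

Column index: ⌊(19.5 − 1.9) / 3.9⌋ = ⌊4.513⌋ = 4 → column E
Row offset from origin: ⌊(12.7 − 1.4) / 4.1⌋ = ⌊2.756⌋ = 2 → row 6 (counted from top)

E6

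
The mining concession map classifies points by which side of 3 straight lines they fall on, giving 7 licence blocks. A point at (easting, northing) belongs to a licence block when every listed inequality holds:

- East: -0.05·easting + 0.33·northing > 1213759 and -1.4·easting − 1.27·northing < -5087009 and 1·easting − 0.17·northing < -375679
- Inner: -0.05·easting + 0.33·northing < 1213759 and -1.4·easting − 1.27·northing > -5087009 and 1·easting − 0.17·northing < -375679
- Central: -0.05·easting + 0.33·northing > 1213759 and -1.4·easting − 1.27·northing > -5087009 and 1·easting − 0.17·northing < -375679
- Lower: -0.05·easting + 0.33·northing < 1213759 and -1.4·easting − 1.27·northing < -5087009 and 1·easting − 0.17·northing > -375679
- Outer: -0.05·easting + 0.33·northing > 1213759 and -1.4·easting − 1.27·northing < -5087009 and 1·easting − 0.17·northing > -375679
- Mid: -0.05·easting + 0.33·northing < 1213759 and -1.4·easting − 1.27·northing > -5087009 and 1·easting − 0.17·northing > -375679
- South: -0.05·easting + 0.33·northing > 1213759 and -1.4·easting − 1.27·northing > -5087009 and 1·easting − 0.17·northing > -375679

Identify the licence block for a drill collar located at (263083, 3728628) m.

-0.05·263083 + 0.33·3728628 = 1217293.090, which is > 1213759
-1.4·263083 − 1.27·3728628 = -5103673.760, which is < -5087009
1·263083 − 0.17·3728628 = -370783.760, which is > -375679
This sign pattern matches Outer.

Outer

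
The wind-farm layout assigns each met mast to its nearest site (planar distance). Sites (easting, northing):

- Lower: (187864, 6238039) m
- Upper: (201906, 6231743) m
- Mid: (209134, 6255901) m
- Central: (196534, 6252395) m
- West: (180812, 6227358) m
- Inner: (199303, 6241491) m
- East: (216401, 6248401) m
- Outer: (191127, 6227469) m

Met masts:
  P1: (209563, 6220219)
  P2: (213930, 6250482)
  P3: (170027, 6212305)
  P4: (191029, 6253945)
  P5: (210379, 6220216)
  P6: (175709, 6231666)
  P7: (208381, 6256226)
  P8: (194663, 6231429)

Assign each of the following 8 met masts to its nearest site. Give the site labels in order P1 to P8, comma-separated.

P1 → Upper (d²=191432225.00)
P2 → East (d²=10436402.00)
P3 → West (d²=342909034.00)
P4 → Central (d²=32707525.00)
P5 → Upper (d²=204663458.00)
P6 → West (d²=44599473.00)
P7 → Mid (d²=672634.00)
P8 → Outer (d²=28184896.00)

Upper, East, West, Central, Upper, West, Mid, Outer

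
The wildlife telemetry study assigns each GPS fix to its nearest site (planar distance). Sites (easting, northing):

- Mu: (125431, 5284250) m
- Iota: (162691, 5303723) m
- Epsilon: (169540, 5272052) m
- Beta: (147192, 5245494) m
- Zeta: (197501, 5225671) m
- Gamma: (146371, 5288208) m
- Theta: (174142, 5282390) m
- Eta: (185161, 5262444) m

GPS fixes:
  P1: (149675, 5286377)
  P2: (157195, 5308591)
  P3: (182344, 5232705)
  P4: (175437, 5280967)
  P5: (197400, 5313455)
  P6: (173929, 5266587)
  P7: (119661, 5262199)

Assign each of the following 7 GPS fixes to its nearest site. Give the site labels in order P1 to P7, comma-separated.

Gamma, Iota, Zeta, Theta, Iota, Epsilon, Mu

P1 → Gamma (d²=14268977.00)
P2 → Iota (d²=53903440.00)
P3 → Zeta (d²=279211805.00)
P4 → Theta (d²=3701954.00)
P5 → Iota (d²=1299426505.00)
P6 → Epsilon (d²=49129546.00)
P7 → Mu (d²=519539501.00)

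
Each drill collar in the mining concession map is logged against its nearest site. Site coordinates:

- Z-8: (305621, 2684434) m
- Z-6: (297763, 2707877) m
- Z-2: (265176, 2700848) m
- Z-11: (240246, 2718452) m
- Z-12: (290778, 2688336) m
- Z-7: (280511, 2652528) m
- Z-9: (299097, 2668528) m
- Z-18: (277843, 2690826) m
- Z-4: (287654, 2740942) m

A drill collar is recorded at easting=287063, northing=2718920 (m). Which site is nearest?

Squared distances to each site:
Z-8: 1533683560.000; Z-6: 236437849.000; Z-2: 805637953.000; Z-11: 2192050513.000; Z-12: 949182281.000; Z-7: 4450826368.000; Z-9: 2684170820.000; Z-18: 874281236.000; Z-4: 485317765.000.
Minimum at Z-6.

Z-6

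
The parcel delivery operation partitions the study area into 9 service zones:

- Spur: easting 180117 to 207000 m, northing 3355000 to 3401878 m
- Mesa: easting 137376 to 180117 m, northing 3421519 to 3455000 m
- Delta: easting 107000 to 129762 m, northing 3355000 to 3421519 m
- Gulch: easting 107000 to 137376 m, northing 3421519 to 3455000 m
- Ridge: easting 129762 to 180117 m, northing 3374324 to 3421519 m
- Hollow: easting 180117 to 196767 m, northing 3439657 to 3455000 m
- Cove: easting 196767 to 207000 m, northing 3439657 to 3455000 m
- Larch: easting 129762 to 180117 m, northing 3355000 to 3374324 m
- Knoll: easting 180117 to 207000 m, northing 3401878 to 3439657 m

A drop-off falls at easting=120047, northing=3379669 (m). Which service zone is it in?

The point has easting = 120047 and northing = 3379669.
Only Delta satisfies 107000 ≤ easting ≤ 129762 and 3355000 ≤ northing ≤ 3421519.

Delta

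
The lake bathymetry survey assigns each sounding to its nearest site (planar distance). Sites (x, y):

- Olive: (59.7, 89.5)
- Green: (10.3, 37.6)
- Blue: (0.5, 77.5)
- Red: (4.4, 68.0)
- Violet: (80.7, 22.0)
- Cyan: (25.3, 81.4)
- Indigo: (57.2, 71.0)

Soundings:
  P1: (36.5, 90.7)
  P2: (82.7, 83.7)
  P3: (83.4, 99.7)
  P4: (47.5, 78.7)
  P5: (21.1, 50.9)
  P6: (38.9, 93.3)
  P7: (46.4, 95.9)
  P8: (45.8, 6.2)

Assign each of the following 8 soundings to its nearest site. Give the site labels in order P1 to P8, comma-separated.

P1 → Cyan (d²=211.93)
P2 → Olive (d²=562.64)
P3 → Olive (d²=665.73)
P4 → Indigo (d²=153.38)
P5 → Green (d²=293.53)
P6 → Cyan (d²=326.57)
P7 → Olive (d²=217.85)
P8 → Violet (d²=1467.65)

Cyan, Olive, Olive, Indigo, Green, Cyan, Olive, Violet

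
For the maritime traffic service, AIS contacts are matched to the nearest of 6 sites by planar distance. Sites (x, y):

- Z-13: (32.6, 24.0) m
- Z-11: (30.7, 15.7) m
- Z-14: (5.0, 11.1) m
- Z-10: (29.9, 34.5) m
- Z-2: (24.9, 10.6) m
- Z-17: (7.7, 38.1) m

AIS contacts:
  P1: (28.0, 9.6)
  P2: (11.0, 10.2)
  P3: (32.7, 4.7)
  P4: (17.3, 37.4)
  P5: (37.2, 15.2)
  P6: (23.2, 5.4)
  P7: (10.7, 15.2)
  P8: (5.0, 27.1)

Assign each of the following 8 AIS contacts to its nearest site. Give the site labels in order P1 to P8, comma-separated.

P1 → Z-2 (d²=10.61)
P2 → Z-14 (d²=36.81)
P3 → Z-2 (d²=95.65)
P4 → Z-17 (d²=92.65)
P5 → Z-11 (d²=42.50)
P6 → Z-2 (d²=29.93)
P7 → Z-14 (d²=49.30)
P8 → Z-17 (d²=128.29)

Z-2, Z-14, Z-2, Z-17, Z-11, Z-2, Z-14, Z-17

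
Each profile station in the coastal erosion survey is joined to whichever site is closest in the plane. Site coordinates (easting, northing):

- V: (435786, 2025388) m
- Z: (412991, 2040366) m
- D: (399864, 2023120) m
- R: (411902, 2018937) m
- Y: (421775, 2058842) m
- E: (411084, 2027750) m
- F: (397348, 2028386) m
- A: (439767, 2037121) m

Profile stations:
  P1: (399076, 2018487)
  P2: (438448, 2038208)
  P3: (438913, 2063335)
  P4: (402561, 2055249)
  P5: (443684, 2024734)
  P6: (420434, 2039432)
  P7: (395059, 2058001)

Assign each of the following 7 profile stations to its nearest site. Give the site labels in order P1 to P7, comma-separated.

P1 → D (d²=22085633.00)
P2 → A (d²=2921330.00)
P3 → Y (d²=313898093.00)
P4 → Z (d²=330288589.00)
P5 → V (d²=62806120.00)
P6 → Z (d²=56270605.00)
P7 → Z (d²=632549849.00)

D, A, Y, Z, V, Z, Z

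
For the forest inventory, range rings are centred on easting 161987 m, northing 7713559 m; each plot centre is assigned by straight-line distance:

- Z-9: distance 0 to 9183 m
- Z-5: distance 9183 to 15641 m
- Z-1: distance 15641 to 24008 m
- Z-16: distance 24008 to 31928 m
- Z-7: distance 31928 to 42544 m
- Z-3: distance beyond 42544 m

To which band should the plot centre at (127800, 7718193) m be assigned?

Distance = √((127800−161987)² + (7718193−7713559)²) = √(1168750969.000 + 21473956.000) = 34499.637 m.
31928 ≤ 34499.637 < 42544 → Z-7.

Z-7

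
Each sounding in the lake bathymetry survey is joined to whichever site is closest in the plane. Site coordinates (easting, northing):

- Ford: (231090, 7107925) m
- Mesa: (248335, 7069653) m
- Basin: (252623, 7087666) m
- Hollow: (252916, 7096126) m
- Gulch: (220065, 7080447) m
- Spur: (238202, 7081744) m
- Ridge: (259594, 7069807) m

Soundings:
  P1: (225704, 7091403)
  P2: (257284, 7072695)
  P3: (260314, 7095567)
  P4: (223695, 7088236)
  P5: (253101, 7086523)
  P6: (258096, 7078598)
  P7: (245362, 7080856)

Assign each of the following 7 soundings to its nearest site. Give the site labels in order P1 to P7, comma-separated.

Gulch, Ridge, Hollow, Gulch, Basin, Ridge, Spur

P1 → Gulch (d²=151832257.00)
P2 → Ridge (d²=13676644.00)
P3 → Hollow (d²=55042885.00)
P4 → Gulch (d²=73845421.00)
P5 → Basin (d²=1534933.00)
P6 → Ridge (d²=79525685.00)
P7 → Spur (d²=52054144.00)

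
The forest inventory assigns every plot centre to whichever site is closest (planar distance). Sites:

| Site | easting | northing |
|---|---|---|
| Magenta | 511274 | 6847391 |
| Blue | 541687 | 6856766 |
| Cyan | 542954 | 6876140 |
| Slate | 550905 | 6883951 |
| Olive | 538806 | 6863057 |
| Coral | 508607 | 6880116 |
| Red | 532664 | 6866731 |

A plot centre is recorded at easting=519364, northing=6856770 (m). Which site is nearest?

Magenta

Squared distances to each site:
Magenta: 153413741.000; Blue: 498316345.000; Cyan: 931685000.000; Slate: 1733641442.000; Olive: 417517733.000; Coral: 660748765.000; Red: 276111521.000.
Minimum at Magenta.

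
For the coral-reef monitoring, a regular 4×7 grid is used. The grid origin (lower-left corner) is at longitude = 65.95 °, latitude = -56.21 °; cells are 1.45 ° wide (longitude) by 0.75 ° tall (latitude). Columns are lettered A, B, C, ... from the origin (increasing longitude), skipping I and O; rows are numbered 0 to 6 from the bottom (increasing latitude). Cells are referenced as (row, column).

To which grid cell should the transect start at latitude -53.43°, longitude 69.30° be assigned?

Column index: ⌊(69.30 − 65.95) / 1.45⌋ = ⌊2.310⌋ = 2 → column C
Row offset from origin: ⌊(-53.43 − -56.21) / 0.75⌋ = ⌊3.707⌋ = 3 → row 3

(3, C)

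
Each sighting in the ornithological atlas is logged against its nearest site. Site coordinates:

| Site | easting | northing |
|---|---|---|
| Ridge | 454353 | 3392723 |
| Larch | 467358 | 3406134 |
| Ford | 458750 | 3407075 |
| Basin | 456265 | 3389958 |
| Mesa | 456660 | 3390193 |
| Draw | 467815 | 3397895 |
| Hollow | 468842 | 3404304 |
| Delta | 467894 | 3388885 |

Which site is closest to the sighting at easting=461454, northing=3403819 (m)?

Squared distances to each site:
Ridge: 173545417.000; Larch: 40216441.000; Ford: 17913152.000; Basin: 219053042.000; Mesa: 208650312.000; Draw: 75556097.000; Hollow: 54817769.000; Delta: 264497956.000.
Minimum at Ford.

Ford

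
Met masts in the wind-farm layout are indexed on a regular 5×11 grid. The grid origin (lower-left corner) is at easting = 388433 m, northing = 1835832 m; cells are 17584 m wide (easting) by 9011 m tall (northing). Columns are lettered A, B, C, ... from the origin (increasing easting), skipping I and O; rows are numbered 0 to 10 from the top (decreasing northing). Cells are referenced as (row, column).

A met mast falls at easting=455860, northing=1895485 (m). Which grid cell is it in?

Column index: ⌊(455860 − 388433) / 17584⌋ = ⌊3.835⌋ = 3 → column D
Row offset from origin: ⌊(1895485 − 1835832) / 9011⌋ = ⌊6.620⌋ = 6 → row 4 (counted from top)

(4, D)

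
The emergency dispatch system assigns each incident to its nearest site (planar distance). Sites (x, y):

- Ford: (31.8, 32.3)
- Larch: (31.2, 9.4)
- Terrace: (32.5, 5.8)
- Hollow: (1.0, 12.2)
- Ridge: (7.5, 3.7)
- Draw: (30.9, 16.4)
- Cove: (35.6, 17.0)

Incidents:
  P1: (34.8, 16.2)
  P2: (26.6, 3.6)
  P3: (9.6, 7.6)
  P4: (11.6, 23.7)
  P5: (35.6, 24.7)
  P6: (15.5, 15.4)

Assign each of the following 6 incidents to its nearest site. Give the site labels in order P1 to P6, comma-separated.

Cove, Terrace, Ridge, Hollow, Cove, Ridge

P1 → Cove (d²=1.28)
P2 → Terrace (d²=39.65)
P3 → Ridge (d²=19.62)
P4 → Hollow (d²=244.61)
P5 → Cove (d²=59.29)
P6 → Ridge (d²=200.89)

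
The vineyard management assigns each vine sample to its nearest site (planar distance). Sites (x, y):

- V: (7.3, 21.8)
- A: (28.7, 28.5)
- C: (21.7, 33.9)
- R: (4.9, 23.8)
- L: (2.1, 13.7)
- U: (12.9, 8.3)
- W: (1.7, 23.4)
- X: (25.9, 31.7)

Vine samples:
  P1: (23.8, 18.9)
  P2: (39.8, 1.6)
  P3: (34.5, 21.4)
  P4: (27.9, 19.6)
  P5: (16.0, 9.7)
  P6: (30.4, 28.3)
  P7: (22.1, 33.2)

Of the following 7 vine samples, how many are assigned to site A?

P1 → A
P2 → U
P3 → A
P4 → A
P5 → U
P6 → A
P7 → C
4 of the 7 go to A.

4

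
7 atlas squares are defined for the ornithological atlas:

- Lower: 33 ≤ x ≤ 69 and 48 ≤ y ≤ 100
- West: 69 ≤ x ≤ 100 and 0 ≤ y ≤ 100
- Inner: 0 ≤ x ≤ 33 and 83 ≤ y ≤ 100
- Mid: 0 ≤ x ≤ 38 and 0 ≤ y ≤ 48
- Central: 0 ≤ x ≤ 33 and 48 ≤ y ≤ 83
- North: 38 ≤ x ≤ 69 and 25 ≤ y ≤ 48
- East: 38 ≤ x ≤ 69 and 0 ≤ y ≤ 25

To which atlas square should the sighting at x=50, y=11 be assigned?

The point has x = 50 and y = 11.
Only East satisfies 38 ≤ x ≤ 69 and 0 ≤ y ≤ 25.

East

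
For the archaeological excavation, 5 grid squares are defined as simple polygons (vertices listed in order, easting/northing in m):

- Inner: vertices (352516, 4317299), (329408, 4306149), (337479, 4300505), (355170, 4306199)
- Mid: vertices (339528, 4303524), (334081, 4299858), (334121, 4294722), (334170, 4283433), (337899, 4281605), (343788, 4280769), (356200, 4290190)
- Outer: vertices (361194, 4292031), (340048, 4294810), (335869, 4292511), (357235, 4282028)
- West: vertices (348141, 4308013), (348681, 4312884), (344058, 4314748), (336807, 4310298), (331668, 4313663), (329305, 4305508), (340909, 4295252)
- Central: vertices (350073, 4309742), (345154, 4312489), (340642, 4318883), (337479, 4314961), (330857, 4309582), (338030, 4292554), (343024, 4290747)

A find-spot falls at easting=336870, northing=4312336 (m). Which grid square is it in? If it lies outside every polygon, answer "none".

Central

Cast a ray rightward from (336870, 4312336). For each polygon, the edges (by vertex number in listed order) whose endpoints lie on opposite sides of northing = 4312336, where each meets that height, and whether that is right or left of the point:
Inner: 1–2 at easting≈342230.3 (right), 4–1 at easting≈353702.6 (right) → 2 crossings.
Mid: no edge straddles that height → 0 crossings.
Outer: no edge straddles that height → 0 crossings.
West: 1–2 at easting≈348620.2 (right), 3–4 at easting≈340127.8 (right), 4–5 at easting≈333694.6 (left), 5–6 at easting≈331283.5 (left) → 2 crossings.
Central: 1–2 at easting≈345428.0 (right), 4–5 at easting≈334247.4 (left) → 1 crossing.
Only Central has an odd count, so the point is inside Central.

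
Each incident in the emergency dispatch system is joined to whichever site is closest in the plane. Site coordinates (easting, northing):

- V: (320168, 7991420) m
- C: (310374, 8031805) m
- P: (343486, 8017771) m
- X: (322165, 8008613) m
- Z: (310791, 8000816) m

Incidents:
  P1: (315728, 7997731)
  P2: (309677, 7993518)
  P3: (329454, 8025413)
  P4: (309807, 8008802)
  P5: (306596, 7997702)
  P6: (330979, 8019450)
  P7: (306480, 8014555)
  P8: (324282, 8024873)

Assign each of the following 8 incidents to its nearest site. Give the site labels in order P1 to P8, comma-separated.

P1 → Z (d²=33891194.00)
P2 → Z (d²=54501800.00)
P3 → P (d²=255297188.00)
P4 → Z (d²=64744452.00)
P5 → Z (d²=27295021.00)
P6 → P (d²=159244090.00)
P7 → Z (d²=207344842.00)
P8 → C (d²=241485088.00)

Z, Z, P, Z, Z, P, Z, C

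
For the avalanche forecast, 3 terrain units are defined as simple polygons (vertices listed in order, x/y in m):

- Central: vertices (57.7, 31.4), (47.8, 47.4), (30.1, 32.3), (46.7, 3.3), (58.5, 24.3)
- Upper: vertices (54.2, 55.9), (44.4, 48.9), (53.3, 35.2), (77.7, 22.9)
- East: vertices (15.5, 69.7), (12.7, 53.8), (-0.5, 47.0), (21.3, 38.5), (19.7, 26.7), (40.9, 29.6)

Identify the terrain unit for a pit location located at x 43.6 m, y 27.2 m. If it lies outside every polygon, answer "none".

Central

Cast a ray rightward from (43.6, 27.2). For each polygon, the edges (by vertex number in listed order) whose endpoints lie on opposite sides of y = 27.2, where each meets that height, and whether that is right or left of the point:
Central: 3–4 at x≈33.02 (left), 5–1 at x≈58.17 (right) → 1 crossing.
Upper: 3–4 at x≈69.17 (right), 4–1 at x≈74.64 (right) → 2 crossings.
East: 4–5 at x≈19.77 (left), 5–6 at x≈23.36 (left) → 0 crossings.
Only Central has an odd count, so the point is inside Central.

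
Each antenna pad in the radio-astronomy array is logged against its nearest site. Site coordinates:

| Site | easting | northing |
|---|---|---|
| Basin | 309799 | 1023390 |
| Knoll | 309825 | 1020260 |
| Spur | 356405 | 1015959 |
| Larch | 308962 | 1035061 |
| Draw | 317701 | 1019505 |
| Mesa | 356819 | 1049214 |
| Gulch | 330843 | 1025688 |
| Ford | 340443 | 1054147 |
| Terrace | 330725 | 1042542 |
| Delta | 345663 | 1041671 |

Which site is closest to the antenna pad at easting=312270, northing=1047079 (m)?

Squared distances to each site:
Basin: 567274562.000; Knoll: 725236786.000; Spur: 2916352625.000; Larch: 155375188.000; Draw: 789821237.000; Mesa: 1989171626.000; Gulch: 802531210.000; Ford: 843674553.000; Terrace: 361171394.000; Delta: 1144338913.000.
Minimum at Larch.

Larch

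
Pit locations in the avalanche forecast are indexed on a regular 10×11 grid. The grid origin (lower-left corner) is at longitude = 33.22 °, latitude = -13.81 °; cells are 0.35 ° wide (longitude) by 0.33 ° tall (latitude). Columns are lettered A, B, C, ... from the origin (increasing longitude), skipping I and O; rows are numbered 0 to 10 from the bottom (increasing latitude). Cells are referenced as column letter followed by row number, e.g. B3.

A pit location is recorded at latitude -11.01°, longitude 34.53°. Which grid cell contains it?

Column index: ⌊(34.53 − 33.22) / 0.35⌋ = ⌊3.743⌋ = 3 → column D
Row offset from origin: ⌊(-11.01 − -13.81) / 0.33⌋ = ⌊8.485⌋ = 8 → row 8

D8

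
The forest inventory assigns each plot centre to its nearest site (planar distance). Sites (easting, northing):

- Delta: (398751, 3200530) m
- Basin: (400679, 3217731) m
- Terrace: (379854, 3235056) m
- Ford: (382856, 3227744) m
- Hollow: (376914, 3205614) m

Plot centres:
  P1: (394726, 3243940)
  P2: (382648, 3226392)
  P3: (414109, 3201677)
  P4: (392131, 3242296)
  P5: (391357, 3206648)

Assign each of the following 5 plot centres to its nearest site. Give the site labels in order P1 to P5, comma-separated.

Terrace, Ford, Delta, Terrace, Delta

P1 → Terrace (d²=300101840.00)
P2 → Ford (d²=1871168.00)
P3 → Delta (d²=237183773.00)
P4 → Terrace (d²=203142329.00)
P5 → Delta (d²=92101160.00)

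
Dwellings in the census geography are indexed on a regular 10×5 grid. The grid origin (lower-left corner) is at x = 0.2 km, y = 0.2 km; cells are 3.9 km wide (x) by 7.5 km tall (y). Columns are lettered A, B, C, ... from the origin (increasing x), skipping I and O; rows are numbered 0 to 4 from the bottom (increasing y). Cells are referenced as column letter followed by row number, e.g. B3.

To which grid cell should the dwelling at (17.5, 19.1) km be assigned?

Column index: ⌊(17.5 − 0.2) / 3.9⌋ = ⌊4.436⌋ = 4 → column E
Row offset from origin: ⌊(19.1 − 0.2) / 7.5⌋ = ⌊2.520⌋ = 2 → row 2

E2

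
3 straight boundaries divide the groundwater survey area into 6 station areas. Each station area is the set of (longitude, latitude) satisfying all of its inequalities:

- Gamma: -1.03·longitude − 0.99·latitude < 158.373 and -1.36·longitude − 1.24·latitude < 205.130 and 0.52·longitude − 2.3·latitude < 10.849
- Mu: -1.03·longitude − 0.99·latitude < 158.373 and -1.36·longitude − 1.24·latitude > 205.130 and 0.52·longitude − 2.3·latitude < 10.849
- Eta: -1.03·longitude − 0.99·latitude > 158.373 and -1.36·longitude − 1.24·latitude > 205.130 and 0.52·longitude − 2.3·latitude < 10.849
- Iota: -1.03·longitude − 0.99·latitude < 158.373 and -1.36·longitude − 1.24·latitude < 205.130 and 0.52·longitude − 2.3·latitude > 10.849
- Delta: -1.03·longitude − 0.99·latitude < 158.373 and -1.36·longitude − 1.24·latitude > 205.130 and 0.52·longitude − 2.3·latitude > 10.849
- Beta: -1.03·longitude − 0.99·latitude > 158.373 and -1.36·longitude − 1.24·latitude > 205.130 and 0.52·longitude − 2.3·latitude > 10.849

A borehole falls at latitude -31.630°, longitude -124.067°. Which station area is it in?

-1.03·-124.067 − 0.99·-31.630 = 159.103, which is > 158.373
-1.36·-124.067 − 1.24·-31.630 = 207.952, which is > 205.130
0.52·-124.067 − 2.3·-31.630 = 8.234, which is < 10.849
This sign pattern matches Eta.

Eta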